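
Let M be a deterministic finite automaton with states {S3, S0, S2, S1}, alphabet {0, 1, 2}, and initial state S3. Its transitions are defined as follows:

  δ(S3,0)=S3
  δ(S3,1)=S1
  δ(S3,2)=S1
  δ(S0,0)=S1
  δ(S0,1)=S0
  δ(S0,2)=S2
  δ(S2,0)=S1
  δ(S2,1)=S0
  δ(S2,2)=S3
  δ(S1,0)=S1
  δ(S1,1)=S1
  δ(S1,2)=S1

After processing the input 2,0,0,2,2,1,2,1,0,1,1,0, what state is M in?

S1

start at S3
read '2': S3 → S1
read '0': S1 → S1
read '0': S1 → S1
read '2': S1 → S1
read '2': S1 → S1
read '1': S1 → S1
read '2': S1 → S1
read '1': S1 → S1
read '0': S1 → S1
read '1': S1 → S1
read '1': S1 → S1
read '0': S1 → S1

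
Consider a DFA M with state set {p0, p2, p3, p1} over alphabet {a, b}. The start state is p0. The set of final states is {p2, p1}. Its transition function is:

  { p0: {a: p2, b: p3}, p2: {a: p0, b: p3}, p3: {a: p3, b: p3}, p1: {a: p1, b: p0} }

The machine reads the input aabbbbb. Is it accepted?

No

p0 → p2 → p0 → p3 → p3 → p3 → p3 → p3
End state p3 is not accepting.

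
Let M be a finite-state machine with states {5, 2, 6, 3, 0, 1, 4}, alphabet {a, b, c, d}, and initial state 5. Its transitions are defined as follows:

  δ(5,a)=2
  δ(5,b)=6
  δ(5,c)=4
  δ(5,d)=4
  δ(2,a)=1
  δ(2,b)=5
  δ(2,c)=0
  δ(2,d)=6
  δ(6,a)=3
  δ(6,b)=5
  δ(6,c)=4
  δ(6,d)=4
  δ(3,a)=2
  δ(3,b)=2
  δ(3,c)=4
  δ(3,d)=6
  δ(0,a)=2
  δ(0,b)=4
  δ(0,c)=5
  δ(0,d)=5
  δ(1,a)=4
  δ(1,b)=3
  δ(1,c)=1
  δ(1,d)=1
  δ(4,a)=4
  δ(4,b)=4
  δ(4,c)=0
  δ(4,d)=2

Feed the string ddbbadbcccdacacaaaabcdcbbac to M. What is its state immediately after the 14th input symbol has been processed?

2

Trace: 5 -d-> 4 -d-> 2 -b-> 5 -b-> 6 -a-> 3 -d-> 6 -b-> 5 -c-> 4 -c-> 0 -c-> 5 -d-> 4 -a-> 4 -c-> 0 -a-> 2
After 14 symbols: 2.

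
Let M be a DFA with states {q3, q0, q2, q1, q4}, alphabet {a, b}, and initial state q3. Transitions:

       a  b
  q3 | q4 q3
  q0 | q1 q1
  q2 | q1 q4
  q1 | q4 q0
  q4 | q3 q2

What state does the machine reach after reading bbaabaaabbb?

q2

start at q3
read 'b': q3 → q3
read 'b': q3 → q3
read 'a': q3 → q4
read 'a': q4 → q3
read 'b': q3 → q3
read 'a': q3 → q4
read 'a': q4 → q3
read 'a': q3 → q4
read 'b': q4 → q2
read 'b': q2 → q4
read 'b': q4 → q2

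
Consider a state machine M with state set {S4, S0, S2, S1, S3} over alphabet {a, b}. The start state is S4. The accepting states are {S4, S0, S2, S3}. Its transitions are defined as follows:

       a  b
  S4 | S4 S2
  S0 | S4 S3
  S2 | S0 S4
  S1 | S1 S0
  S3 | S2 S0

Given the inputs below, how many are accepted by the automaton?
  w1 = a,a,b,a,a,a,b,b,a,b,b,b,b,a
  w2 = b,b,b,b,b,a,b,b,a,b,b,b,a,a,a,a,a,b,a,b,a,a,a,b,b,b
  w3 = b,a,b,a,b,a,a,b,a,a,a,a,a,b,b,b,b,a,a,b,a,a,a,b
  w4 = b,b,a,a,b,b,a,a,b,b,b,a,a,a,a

4

w1: Trace: S4 -a-> S4 -a-> S4 -b-> S2 -a-> S0 -a-> S4 -a-> S4 -b-> S2 -b-> S4 -a-> S4 -b-> S2 -b-> S4 -b-> S2 -b-> S4 -a-> S4  → end S4, accepted
w2: Trace: S4 -b-> S2 -b-> S4 -b-> S2 -b-> S4 -b-> S2 -a-> S0 -b-> S3 -b-> S0 -a-> S4 -b-> S2 -b-> S4 -b-> S2 -a-> S0 -a-> S4 -a-> S4 -a-> S4 -a-> S4 -b-> S2 -a-> S0 -b-> S3 -a-> S2 -a-> S0 -a-> S4 -b-> S2 -b-> S4 -b-> S2  → end S2, accepted
w3: Trace: S4 -b-> S2 -a-> S0 -b-> S3 -a-> S2 -b-> S4 -a-> S4 -a-> S4 -b-> S2 -a-> S0 -a-> S4 -a-> S4 -a-> S4 -a-> S4 -b-> S2 -b-> S4 -b-> S2 -b-> S4 -a-> S4 -a-> S4 -b-> S2 -a-> S0 -a-> S4 -a-> S4 -b-> S2  → end S2, accepted
w4: Trace: S4 -b-> S2 -b-> S4 -a-> S4 -a-> S4 -b-> S2 -b-> S4 -a-> S4 -a-> S4 -b-> S2 -b-> S4 -b-> S2 -a-> S0 -a-> S4 -a-> S4 -a-> S4  → end S4, accepted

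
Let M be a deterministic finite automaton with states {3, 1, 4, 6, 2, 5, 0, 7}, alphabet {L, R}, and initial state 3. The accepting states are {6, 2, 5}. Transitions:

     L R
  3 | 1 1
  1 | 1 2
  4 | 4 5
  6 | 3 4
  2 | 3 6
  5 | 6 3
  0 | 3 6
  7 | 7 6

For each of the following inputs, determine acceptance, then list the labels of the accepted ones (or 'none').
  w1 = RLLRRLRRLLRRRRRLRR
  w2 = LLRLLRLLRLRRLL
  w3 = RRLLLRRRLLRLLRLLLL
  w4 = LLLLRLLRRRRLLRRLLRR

w1, w4

w1:
  start at 3
  read 'R': 3 → 1
  read 'L': 1 → 1
  read 'L': 1 → 1
  read 'R': 1 → 2
  read 'R': 2 → 6
  read 'L': 6 → 3
  read 'R': 3 → 1
  read 'R': 1 → 2
  read 'L': 2 → 3
  read 'L': 3 → 1
  read 'R': 1 → 2
  read 'R': 2 → 6
  read 'R': 6 → 4
  read 'R': 4 → 5
  read 'R': 5 → 3
  read 'L': 3 → 1
  read 'R': 1 → 2
  read 'R': 2 → 6
  end 6, accepted
w2:
  start at 3
  read 'L': 3 → 1
  read 'L': 1 → 1
  read 'R': 1 → 2
  read 'L': 2 → 3
  read 'L': 3 → 1
  read 'R': 1 → 2
  read 'L': 2 → 3
  read 'L': 3 → 1
  read 'R': 1 → 2
  read 'L': 2 → 3
  read 'R': 3 → 1
  read 'R': 1 → 2
  read 'L': 2 → 3
  read 'L': 3 → 1
  end 1, rejected
w3:
  start at 3
  read 'R': 3 → 1
  read 'R': 1 → 2
  read 'L': 2 → 3
  read 'L': 3 → 1
  read 'L': 1 → 1
  read 'R': 1 → 2
  read 'R': 2 → 6
  read 'R': 6 → 4
  read 'L': 4 → 4
  read 'L': 4 → 4
  read 'R': 4 → 5
  read 'L': 5 → 6
  read 'L': 6 → 3
  read 'R': 3 → 1
  read 'L': 1 → 1
  read 'L': 1 → 1
  read 'L': 1 → 1
  read 'L': 1 → 1
  end 1, rejected
w4:
  start at 3
  read 'L': 3 → 1
  read 'L': 1 → 1
  read 'L': 1 → 1
  read 'L': 1 → 1
  read 'R': 1 → 2
  read 'L': 2 → 3
  read 'L': 3 → 1
  read 'R': 1 → 2
  read 'R': 2 → 6
  read 'R': 6 → 4
  read 'R': 4 → 5
  read 'L': 5 → 6
  read 'L': 6 → 3
  read 'R': 3 → 1
  read 'R': 1 → 2
  read 'L': 2 → 3
  read 'L': 3 → 1
  read 'R': 1 → 2
  read 'R': 2 → 6
  end 6, accepted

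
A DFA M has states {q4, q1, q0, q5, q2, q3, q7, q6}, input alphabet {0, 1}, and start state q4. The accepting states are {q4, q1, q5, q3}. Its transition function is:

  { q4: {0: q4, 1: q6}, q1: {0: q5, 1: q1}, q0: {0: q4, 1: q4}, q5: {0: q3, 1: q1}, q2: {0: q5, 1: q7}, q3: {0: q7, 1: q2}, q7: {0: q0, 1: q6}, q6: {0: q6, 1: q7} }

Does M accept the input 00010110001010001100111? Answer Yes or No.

Trace: q4 -0-> q4 -0-> q4 -0-> q4 -1-> q6 -0-> q6 -1-> q7 -1-> q6 -0-> q6 -0-> q6 -0-> q6 -1-> q7 -0-> q0 -1-> q4 -0-> q4 -0-> q4 -0-> q4 -1-> q6 -1-> q7 -0-> q0 -0-> q4 -1-> q6 -1-> q7 -1-> q6
End state q6 is not accepting.

No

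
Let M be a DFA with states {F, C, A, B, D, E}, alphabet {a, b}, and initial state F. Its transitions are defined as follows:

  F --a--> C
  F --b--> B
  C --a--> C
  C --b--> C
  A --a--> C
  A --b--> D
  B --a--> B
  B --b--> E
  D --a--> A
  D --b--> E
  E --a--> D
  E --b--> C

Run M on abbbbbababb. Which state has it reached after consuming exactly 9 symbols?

C

F → C → C → C → C → C → C → C → C → C
After 9 symbols: C.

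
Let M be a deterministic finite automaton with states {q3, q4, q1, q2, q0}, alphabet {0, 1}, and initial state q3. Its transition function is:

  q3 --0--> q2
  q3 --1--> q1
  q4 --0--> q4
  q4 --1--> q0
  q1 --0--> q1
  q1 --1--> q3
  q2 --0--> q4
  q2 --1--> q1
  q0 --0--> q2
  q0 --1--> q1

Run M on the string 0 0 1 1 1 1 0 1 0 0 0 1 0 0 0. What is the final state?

q4

Trace: q3 -0-> q2 -0-> q4 -1-> q0 -1-> q1 -1-> q3 -1-> q1 -0-> q1 -1-> q3 -0-> q2 -0-> q4 -0-> q4 -1-> q0 -0-> q2 -0-> q4 -0-> q4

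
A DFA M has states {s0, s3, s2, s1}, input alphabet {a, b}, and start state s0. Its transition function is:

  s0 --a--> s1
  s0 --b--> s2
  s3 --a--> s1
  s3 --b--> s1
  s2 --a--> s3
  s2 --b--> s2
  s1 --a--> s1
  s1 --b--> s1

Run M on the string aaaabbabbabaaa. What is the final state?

s1

start at s0
read 'a': s0 → s1
read 'a': s1 → s1
read 'a': s1 → s1
read 'a': s1 → s1
read 'b': s1 → s1
read 'b': s1 → s1
read 'a': s1 → s1
read 'b': s1 → s1
read 'b': s1 → s1
read 'a': s1 → s1
read 'b': s1 → s1
read 'a': s1 → s1
read 'a': s1 → s1
read 'a': s1 → s1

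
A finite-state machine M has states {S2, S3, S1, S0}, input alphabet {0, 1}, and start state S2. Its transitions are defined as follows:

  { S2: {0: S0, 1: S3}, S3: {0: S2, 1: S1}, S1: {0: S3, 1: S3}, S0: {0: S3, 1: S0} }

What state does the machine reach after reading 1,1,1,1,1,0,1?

S3

start at S2
read '1': S2 → S3
read '1': S3 → S1
read '1': S1 → S3
read '1': S3 → S1
read '1': S1 → S3
read '0': S3 → S2
read '1': S2 → S3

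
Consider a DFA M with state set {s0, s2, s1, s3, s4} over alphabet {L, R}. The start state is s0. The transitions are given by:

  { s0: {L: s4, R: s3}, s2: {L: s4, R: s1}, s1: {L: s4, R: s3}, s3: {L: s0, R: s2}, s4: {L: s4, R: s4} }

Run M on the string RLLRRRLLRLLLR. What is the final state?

start at s0
read 'R': s0 → s3
read 'L': s3 → s0
read 'L': s0 → s4
read 'R': s4 → s4
read 'R': s4 → s4
read 'R': s4 → s4
read 'L': s4 → s4
read 'L': s4 → s4
read 'R': s4 → s4
read 'L': s4 → s4
read 'L': s4 → s4
read 'L': s4 → s4
read 'R': s4 → s4

s4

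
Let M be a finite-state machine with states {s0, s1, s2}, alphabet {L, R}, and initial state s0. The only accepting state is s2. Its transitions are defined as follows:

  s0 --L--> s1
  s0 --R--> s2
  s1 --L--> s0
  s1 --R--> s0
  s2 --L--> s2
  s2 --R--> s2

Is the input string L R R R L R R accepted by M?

s0 → s1 → s0 → s2 → s2 → s2 → s2 → s2
End state s2 is accepting.

Yes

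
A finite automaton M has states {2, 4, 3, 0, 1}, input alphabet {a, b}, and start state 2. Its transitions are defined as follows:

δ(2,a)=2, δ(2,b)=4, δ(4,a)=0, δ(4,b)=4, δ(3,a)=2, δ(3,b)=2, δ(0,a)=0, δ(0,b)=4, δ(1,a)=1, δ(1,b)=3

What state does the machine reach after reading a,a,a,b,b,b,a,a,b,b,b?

4

Trace: 2 -a-> 2 -a-> 2 -a-> 2 -b-> 4 -b-> 4 -b-> 4 -a-> 0 -a-> 0 -b-> 4 -b-> 4 -b-> 4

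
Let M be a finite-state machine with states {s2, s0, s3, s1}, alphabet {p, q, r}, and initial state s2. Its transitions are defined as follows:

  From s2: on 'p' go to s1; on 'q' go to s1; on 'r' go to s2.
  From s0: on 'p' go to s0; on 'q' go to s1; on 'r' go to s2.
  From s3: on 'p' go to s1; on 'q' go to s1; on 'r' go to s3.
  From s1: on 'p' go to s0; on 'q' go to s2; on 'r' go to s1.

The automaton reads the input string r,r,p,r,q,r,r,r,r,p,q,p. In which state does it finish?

s1

start at s2
read 'r': s2 → s2
read 'r': s2 → s2
read 'p': s2 → s1
read 'r': s1 → s1
read 'q': s1 → s2
read 'r': s2 → s2
read 'r': s2 → s2
read 'r': s2 → s2
read 'r': s2 → s2
read 'p': s2 → s1
read 'q': s1 → s2
read 'p': s2 → s1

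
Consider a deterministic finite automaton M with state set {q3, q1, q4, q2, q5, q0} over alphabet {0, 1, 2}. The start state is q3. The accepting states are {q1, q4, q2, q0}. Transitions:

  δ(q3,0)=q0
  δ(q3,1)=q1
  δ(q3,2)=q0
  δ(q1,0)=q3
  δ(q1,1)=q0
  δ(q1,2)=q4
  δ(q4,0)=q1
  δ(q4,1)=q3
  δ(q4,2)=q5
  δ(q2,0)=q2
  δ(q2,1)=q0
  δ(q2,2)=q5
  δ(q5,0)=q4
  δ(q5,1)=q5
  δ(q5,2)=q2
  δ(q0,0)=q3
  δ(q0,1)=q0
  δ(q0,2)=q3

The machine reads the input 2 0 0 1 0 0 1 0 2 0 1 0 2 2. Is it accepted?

Trace: q3 -2-> q0 -0-> q3 -0-> q0 -1-> q0 -0-> q3 -0-> q0 -1-> q0 -0-> q3 -2-> q0 -0-> q3 -1-> q1 -0-> q3 -2-> q0 -2-> q3
End state q3 is not accepting.

No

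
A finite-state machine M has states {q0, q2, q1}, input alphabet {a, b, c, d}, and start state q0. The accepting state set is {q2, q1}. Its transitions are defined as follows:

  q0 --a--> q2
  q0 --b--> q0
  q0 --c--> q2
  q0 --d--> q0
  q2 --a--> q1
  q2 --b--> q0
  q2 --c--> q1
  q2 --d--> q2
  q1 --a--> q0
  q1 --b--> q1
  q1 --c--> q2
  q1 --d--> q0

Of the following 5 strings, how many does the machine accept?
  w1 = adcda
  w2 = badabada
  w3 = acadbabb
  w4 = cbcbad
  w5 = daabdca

4

w1: Trace: q0 -a-> q2 -d-> q2 -c-> q1 -d-> q0 -a-> q2  → end q2, accepted
w2: Trace: q0 -b-> q0 -a-> q2 -d-> q2 -a-> q1 -b-> q1 -a-> q0 -d-> q0 -a-> q2  → end q2, accepted
w3: Trace: q0 -a-> q2 -c-> q1 -a-> q0 -d-> q0 -b-> q0 -a-> q2 -b-> q0 -b-> q0  → end q0, rejected
w4: Trace: q0 -c-> q2 -b-> q0 -c-> q2 -b-> q0 -a-> q2 -d-> q2  → end q2, accepted
w5: Trace: q0 -d-> q0 -a-> q2 -a-> q1 -b-> q1 -d-> q0 -c-> q2 -a-> q1  → end q1, accepted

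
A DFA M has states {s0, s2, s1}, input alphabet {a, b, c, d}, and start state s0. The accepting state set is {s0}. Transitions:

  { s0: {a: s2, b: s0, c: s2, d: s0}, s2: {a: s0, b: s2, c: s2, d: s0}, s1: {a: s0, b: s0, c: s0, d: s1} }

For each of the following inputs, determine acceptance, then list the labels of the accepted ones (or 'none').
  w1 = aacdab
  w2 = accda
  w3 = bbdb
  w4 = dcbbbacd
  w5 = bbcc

w3, w4

w1: s0 → s2 → s0 → s2 → s0 → s2 → s2  → end s2, rejected
w2: s0 → s2 → s2 → s2 → s0 → s2  → end s2, rejected
w3: s0 → s0 → s0 → s0 → s0  → end s0, accepted
w4: s0 → s0 → s2 → s2 → s2 → s2 → s0 → s2 → s0  → end s0, accepted
w5: s0 → s0 → s0 → s2 → s2  → end s2, rejected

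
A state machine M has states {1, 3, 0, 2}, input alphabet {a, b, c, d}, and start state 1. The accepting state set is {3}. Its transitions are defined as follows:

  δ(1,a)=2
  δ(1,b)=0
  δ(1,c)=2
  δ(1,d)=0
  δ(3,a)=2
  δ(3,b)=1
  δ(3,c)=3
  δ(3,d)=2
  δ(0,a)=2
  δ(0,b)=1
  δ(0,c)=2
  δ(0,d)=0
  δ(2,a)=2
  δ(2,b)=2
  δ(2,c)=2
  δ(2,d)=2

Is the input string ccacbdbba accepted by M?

No

1 → 2 → 2 → 2 → 2 → 2 → 2 → 2 → 2 → 2
End state 2 is not accepting.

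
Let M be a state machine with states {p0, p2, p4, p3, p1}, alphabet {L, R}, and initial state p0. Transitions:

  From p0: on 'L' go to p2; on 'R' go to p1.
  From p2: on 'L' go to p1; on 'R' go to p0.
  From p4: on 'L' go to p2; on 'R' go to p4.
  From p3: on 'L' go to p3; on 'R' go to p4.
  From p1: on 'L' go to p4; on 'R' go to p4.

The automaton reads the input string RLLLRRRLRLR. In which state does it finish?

start at p0
read 'R': p0 → p1
read 'L': p1 → p4
read 'L': p4 → p2
read 'L': p2 → p1
read 'R': p1 → p4
read 'R': p4 → p4
read 'R': p4 → p4
read 'L': p4 → p2
read 'R': p2 → p0
read 'L': p0 → p2
read 'R': p2 → p0

p0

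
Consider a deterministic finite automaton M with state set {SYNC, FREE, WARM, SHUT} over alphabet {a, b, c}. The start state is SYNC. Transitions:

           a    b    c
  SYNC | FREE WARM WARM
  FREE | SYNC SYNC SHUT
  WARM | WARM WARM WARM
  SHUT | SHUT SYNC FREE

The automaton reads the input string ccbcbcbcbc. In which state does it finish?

Trace: SYNC -c-> WARM -c-> WARM -b-> WARM -c-> WARM -b-> WARM -c-> WARM -b-> WARM -c-> WARM -b-> WARM -c-> WARM

WARM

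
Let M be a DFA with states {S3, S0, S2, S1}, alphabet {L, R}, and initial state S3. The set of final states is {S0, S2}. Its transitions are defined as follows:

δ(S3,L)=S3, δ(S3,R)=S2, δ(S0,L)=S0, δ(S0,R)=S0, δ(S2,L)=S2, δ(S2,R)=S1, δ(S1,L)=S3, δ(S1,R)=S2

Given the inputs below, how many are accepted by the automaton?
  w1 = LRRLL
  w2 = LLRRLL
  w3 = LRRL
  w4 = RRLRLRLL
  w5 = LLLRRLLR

w1: Trace: S3 -L-> S3 -R-> S2 -R-> S1 -L-> S3 -L-> S3  → end S3, rejected
w2: Trace: S3 -L-> S3 -L-> S3 -R-> S2 -R-> S1 -L-> S3 -L-> S3  → end S3, rejected
w3: Trace: S3 -L-> S3 -R-> S2 -R-> S1 -L-> S3  → end S3, rejected
w4: Trace: S3 -R-> S2 -R-> S1 -L-> S3 -R-> S2 -L-> S2 -R-> S1 -L-> S3 -L-> S3  → end S3, rejected
w5: Trace: S3 -L-> S3 -L-> S3 -L-> S3 -R-> S2 -R-> S1 -L-> S3 -L-> S3 -R-> S2  → end S2, accepted

1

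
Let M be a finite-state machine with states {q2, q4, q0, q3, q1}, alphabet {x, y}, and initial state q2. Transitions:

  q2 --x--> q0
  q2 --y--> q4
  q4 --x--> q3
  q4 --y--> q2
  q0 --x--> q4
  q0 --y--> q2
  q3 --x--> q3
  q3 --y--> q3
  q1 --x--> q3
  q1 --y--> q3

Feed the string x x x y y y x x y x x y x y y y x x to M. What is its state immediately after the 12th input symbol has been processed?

q3

q2 → q0 → q4 → q3 → q3 → q3 → q3 → q3 → q3 → q3 → q3 → q3 → q3
After 12 symbols: q3.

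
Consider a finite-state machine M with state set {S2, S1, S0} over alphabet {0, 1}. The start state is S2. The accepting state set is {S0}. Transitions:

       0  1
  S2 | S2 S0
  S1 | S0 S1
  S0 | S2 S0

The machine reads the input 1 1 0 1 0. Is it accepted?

No

S2 → S0 → S0 → S2 → S0 → S2
End state S2 is not accepting.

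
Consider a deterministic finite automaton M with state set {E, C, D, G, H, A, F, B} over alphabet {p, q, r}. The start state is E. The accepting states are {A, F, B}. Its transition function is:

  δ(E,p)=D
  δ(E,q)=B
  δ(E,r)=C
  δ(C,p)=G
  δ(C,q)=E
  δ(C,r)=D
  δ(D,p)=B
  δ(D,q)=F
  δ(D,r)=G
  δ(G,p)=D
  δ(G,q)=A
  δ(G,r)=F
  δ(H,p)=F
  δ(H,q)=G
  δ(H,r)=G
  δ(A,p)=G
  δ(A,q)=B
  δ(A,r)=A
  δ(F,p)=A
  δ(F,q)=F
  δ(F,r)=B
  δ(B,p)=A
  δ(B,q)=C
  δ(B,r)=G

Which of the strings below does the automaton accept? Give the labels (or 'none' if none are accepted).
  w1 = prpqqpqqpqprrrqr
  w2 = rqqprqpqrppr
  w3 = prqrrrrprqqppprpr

w1:
  start at E
  read 'p': E → D
  read 'r': D → G
  read 'p': G → D
  read 'q': D → F
  read 'q': F → F
  read 'p': F → A
  read 'q': A → B
  read 'q': B → C
  read 'p': C → G
  read 'q': G → A
  read 'p': A → G
  read 'r': G → F
  read 'r': F → B
  read 'r': B → G
  read 'q': G → A
  read 'r': A → A
  end A, accepted
w2:
  start at E
  read 'r': E → C
  read 'q': C → E
  read 'q': E → B
  read 'p': B → A
  read 'r': A → A
  read 'q': A → B
  read 'p': B → A
  read 'q': A → B
  read 'r': B → G
  read 'p': G → D
  read 'p': D → B
  read 'r': B → G
  end G, rejected
w3:
  start at E
  read 'p': E → D
  read 'r': D → G
  read 'q': G → A
  read 'r': A → A
  read 'r': A → A
  read 'r': A → A
  read 'r': A → A
  read 'p': A → G
  read 'r': G → F
  read 'q': F → F
  read 'q': F → F
  read 'p': F → A
  read 'p': A → G
  read 'p': G → D
  read 'r': D → G
  read 'p': G → D
  read 'r': D → G
  end G, rejected

w1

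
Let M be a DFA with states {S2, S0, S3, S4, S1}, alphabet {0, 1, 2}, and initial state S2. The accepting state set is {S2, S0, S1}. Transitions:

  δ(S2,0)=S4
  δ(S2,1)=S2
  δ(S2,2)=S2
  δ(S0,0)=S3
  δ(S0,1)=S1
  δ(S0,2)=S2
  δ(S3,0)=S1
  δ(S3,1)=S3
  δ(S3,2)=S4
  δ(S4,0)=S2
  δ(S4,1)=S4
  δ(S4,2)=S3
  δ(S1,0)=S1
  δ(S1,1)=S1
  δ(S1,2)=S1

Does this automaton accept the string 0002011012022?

S2 → S4 → S2 → S4 → S3 → S1 → S1 → S1 → S1 → S1 → S1 → S1 → S1 → S1
End state S1 is accepting.

Yes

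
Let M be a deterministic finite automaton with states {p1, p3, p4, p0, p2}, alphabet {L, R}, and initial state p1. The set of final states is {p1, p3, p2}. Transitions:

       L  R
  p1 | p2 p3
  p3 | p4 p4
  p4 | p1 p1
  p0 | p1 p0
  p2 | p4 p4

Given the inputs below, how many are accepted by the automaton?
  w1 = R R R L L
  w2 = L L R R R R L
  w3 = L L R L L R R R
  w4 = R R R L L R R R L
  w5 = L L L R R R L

3

w1:
  start at p1
  read 'R': p1 → p3
  read 'R': p3 → p4
  read 'R': p4 → p1
  read 'L': p1 → p2
  read 'L': p2 → p4
  end p4, rejected
w2:
  start at p1
  read 'L': p1 → p2
  read 'L': p2 → p4
  read 'R': p4 → p1
  read 'R': p1 → p3
  read 'R': p3 → p4
  read 'R': p4 → p1
  read 'L': p1 → p2
  end p2, accepted
w3:
  start at p1
  read 'L': p1 → p2
  read 'L': p2 → p4
  read 'R': p4 → p1
  read 'L': p1 → p2
  read 'L': p2 → p4
  read 'R': p4 → p1
  read 'R': p1 → p3
  read 'R': p3 → p4
  end p4, rejected
w4:
  start at p1
  read 'R': p1 → p3
  read 'R': p3 → p4
  read 'R': p4 → p1
  read 'L': p1 → p2
  read 'L': p2 → p4
  read 'R': p4 → p1
  read 'R': p1 → p3
  read 'R': p3 → p4
  read 'L': p4 → p1
  end p1, accepted
w5:
  start at p1
  read 'L': p1 → p2
  read 'L': p2 → p4
  read 'L': p4 → p1
  read 'R': p1 → p3
  read 'R': p3 → p4
  read 'R': p4 → p1
  read 'L': p1 → p2
  end p2, accepted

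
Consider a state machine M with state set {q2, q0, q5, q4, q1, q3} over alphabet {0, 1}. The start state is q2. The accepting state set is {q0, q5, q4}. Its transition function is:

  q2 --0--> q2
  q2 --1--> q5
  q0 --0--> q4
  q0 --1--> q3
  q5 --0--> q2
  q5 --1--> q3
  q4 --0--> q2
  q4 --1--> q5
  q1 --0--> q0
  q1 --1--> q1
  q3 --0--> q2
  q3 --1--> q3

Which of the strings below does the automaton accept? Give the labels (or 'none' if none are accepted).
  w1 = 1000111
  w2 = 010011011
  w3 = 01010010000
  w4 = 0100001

w1: Trace: q2 -1-> q5 -0-> q2 -0-> q2 -0-> q2 -1-> q5 -1-> q3 -1-> q3  → end q3, rejected
w2: Trace: q2 -0-> q2 -1-> q5 -0-> q2 -0-> q2 -1-> q5 -1-> q3 -0-> q2 -1-> q5 -1-> q3  → end q3, rejected
w3: Trace: q2 -0-> q2 -1-> q5 -0-> q2 -1-> q5 -0-> q2 -0-> q2 -1-> q5 -0-> q2 -0-> q2 -0-> q2 -0-> q2  → end q2, rejected
w4: Trace: q2 -0-> q2 -1-> q5 -0-> q2 -0-> q2 -0-> q2 -0-> q2 -1-> q5  → end q5, accepted

w4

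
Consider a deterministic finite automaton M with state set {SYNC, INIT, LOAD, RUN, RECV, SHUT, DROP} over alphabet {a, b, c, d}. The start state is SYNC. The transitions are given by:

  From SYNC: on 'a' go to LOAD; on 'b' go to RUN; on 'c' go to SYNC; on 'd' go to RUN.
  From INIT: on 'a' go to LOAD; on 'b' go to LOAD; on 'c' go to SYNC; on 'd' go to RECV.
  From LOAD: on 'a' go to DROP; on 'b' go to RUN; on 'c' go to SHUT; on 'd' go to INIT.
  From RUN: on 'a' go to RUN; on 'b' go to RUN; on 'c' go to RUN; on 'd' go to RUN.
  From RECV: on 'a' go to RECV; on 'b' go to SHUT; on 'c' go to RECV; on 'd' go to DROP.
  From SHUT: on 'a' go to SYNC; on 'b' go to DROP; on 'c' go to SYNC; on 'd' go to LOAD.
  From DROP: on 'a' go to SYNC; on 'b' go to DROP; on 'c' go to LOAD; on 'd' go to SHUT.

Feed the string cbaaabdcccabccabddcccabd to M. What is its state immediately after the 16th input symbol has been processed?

start at SYNC
read 'c': SYNC → SYNC
read 'b': SYNC → RUN
read 'a': RUN → RUN
read 'a': RUN → RUN
read 'a': RUN → RUN
read 'b': RUN → RUN
read 'd': RUN → RUN
read 'c': RUN → RUN
read 'c': RUN → RUN
read 'c': RUN → RUN
read 'a': RUN → RUN
read 'b': RUN → RUN
read 'c': RUN → RUN
read 'c': RUN → RUN
read 'a': RUN → RUN
read 'b': RUN → RUN
After 16 symbols: RUN.

RUN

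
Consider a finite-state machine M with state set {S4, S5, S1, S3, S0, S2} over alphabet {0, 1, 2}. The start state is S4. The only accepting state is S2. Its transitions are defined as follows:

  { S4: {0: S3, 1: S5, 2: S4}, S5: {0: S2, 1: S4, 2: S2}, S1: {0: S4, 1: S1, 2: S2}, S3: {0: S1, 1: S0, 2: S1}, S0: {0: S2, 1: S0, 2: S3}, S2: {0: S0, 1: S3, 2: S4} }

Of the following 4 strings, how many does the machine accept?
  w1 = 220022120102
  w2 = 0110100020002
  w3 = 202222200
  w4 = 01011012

1

w1: Trace: S4 -2-> S4 -2-> S4 -0-> S3 -0-> S1 -2-> S2 -2-> S4 -1-> S5 -2-> S2 -0-> S0 -1-> S0 -0-> S2 -2-> S4  → end S4, rejected
w2: Trace: S4 -0-> S3 -1-> S0 -1-> S0 -0-> S2 -1-> S3 -0-> S1 -0-> S4 -0-> S3 -2-> S1 -0-> S4 -0-> S3 -0-> S1 -2-> S2  → end S2, accepted
w3: Trace: S4 -2-> S4 -0-> S3 -2-> S1 -2-> S2 -2-> S4 -2-> S4 -2-> S4 -0-> S3 -0-> S1  → end S1, rejected
w4: Trace: S4 -0-> S3 -1-> S0 -0-> S2 -1-> S3 -1-> S0 -0-> S2 -1-> S3 -2-> S1  → end S1, rejected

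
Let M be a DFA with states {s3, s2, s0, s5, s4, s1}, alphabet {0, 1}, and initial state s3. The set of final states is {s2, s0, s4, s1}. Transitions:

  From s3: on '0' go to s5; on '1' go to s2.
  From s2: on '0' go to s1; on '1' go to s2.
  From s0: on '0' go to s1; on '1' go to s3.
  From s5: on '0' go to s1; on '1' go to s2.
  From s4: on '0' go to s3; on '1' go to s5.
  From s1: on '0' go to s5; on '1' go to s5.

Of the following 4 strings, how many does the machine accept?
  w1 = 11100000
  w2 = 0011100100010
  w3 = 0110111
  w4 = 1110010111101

w1:
  start at s3
  read '1': s3 → s2
  read '1': s2 → s2
  read '1': s2 → s2
  read '0': s2 → s1
  read '0': s1 → s5
  read '0': s5 → s1
  read '0': s1 → s5
  read '0': s5 → s1
  end s1, accepted
w2:
  start at s3
  read '0': s3 → s5
  read '0': s5 → s1
  read '1': s1 → s5
  read '1': s5 → s2
  read '1': s2 → s2
  read '0': s2 → s1
  read '0': s1 → s5
  read '1': s5 → s2
  read '0': s2 → s1
  read '0': s1 → s5
  read '0': s5 → s1
  read '1': s1 → s5
  read '0': s5 → s1
  end s1, accepted
w3:
  start at s3
  read '0': s3 → s5
  read '1': s5 → s2
  read '1': s2 → s2
  read '0': s2 → s1
  read '1': s1 → s5
  read '1': s5 → s2
  read '1': s2 → s2
  end s2, accepted
w4:
  start at s3
  read '1': s3 → s2
  read '1': s2 → s2
  read '1': s2 → s2
  read '0': s2 → s1
  read '0': s1 → s5
  read '1': s5 → s2
  read '0': s2 → s1
  read '1': s1 → s5
  read '1': s5 → s2
  read '1': s2 → s2
  read '1': s2 → s2
  read '0': s2 → s1
  read '1': s1 → s5
  end s5, rejected

3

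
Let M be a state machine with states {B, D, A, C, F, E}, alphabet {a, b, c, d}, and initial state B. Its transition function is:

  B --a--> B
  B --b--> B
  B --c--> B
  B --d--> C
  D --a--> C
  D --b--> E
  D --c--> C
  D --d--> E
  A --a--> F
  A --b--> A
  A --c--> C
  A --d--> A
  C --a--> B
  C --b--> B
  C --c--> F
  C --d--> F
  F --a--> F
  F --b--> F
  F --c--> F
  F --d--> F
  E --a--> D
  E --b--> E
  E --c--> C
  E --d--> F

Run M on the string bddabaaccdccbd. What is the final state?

F

Trace: B -b-> B -d-> C -d-> F -a-> F -b-> F -a-> F -a-> F -c-> F -c-> F -d-> F -c-> F -c-> F -b-> F -d-> F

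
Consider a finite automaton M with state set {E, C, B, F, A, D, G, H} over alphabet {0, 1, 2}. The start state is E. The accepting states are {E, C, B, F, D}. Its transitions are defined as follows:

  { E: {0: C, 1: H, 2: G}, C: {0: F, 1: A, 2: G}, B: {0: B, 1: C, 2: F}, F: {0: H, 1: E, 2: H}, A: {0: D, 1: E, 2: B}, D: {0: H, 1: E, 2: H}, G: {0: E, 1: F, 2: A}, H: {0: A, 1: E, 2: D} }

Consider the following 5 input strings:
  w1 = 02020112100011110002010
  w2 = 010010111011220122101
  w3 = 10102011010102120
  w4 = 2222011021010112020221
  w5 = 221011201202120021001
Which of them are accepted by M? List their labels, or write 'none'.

w1: Trace: E -0-> C -2-> G -0-> E -2-> G -0-> E -1-> H -1-> E -2-> G -1-> F -0-> H -0-> A -0-> D -1-> E -1-> H -1-> E -1-> H -0-> A -0-> D -0-> H -2-> D -0-> H -1-> E -0-> C  → end C, accepted
w2: Trace: E -0-> C -1-> A -0-> D -0-> H -1-> E -0-> C -1-> A -1-> E -1-> H -0-> A -1-> E -1-> H -2-> D -2-> H -0-> A -1-> E -2-> G -2-> A -1-> E -0-> C -1-> A  → end A, rejected
w3: Trace: E -1-> H -0-> A -1-> E -0-> C -2-> G -0-> E -1-> H -1-> E -0-> C -1-> A -0-> D -1-> E -0-> C -2-> G -1-> F -2-> H -0-> A  → end A, rejected
w4: Trace: E -2-> G -2-> A -2-> B -2-> F -0-> H -1-> E -1-> H -0-> A -2-> B -1-> C -0-> F -1-> E -0-> C -1-> A -1-> E -2-> G -0-> E -2-> G -0-> E -2-> G -2-> A -1-> E  → end E, accepted
w5: Trace: E -2-> G -2-> A -1-> E -0-> C -1-> A -1-> E -2-> G -0-> E -1-> H -2-> D -0-> H -2-> D -1-> E -2-> G -0-> E -0-> C -2-> G -1-> F -0-> H -0-> A -1-> E  → end E, accepted

w1, w4, w5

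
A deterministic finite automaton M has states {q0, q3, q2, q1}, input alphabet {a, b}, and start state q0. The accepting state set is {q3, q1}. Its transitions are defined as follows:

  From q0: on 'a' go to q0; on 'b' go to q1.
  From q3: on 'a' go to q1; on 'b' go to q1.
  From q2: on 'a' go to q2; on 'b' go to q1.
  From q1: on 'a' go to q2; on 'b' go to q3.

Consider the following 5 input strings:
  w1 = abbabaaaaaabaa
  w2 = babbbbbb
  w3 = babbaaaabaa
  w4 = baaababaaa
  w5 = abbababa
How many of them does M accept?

2

w1: q0 → q0 → q1 → q3 → q1 → q3 → q1 → q2 → q2 → q2 → q2 → q2 → q1 → q2 → q2  → end q2, rejected
w2: q0 → q1 → q2 → q1 → q3 → q1 → q3 → q1 → q3  → end q3, accepted
w3: q0 → q1 → q2 → q1 → q3 → q1 → q2 → q2 → q2 → q1 → q2 → q2  → end q2, rejected
w4: q0 → q1 → q2 → q2 → q2 → q1 → q2 → q1 → q2 → q2 → q2  → end q2, rejected
w5: q0 → q0 → q1 → q3 → q1 → q3 → q1 → q3 → q1  → end q1, accepted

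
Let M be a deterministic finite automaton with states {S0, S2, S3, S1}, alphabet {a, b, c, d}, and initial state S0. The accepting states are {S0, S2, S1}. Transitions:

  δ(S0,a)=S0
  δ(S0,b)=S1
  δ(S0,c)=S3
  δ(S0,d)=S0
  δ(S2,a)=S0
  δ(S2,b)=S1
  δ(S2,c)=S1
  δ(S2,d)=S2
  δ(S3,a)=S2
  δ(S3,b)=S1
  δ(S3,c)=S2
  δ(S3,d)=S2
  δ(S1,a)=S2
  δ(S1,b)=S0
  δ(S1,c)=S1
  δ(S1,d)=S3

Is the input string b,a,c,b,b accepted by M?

S0 → S1 → S2 → S1 → S0 → S1
End state S1 is accepting.

Yes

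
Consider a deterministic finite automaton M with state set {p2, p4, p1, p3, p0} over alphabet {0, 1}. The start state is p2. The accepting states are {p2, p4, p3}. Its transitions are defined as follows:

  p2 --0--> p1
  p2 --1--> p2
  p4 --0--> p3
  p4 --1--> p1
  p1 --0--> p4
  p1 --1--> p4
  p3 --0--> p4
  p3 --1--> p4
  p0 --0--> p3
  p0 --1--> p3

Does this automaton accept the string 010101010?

Yes

Trace: p2 -0-> p1 -1-> p4 -0-> p3 -1-> p4 -0-> p3 -1-> p4 -0-> p3 -1-> p4 -0-> p3
End state p3 is accepting.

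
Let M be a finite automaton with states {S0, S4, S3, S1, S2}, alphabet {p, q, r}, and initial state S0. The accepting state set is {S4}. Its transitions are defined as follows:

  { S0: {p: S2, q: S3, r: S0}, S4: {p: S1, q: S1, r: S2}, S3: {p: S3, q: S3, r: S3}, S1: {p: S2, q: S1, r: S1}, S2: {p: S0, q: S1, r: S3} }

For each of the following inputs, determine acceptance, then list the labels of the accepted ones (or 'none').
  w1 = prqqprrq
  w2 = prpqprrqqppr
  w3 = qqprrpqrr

none

w1: Trace: S0 -p-> S2 -r-> S3 -q-> S3 -q-> S3 -p-> S3 -r-> S3 -r-> S3 -q-> S3  → end S3, rejected
w2: Trace: S0 -p-> S2 -r-> S3 -p-> S3 -q-> S3 -p-> S3 -r-> S3 -r-> S3 -q-> S3 -q-> S3 -p-> S3 -p-> S3 -r-> S3  → end S3, rejected
w3: Trace: S0 -q-> S3 -q-> S3 -p-> S3 -r-> S3 -r-> S3 -p-> S3 -q-> S3 -r-> S3 -r-> S3  → end S3, rejected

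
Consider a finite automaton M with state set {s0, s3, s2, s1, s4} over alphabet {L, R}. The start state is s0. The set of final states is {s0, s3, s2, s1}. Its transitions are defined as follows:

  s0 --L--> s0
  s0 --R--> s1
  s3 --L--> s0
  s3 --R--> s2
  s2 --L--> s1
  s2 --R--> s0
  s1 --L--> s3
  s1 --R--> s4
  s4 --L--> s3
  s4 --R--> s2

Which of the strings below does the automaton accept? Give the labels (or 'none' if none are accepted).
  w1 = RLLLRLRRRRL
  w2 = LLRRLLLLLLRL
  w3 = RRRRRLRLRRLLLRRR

w1, w2, w3

w1:
  start at s0
  read 'R': s0 → s1
  read 'L': s1 → s3
  read 'L': s3 → s0
  read 'L': s0 → s0
  read 'R': s0 → s1
  read 'L': s1 → s3
  read 'R': s3 → s2
  read 'R': s2 → s0
  read 'R': s0 → s1
  read 'R': s1 → s4
  read 'L': s4 → s3
  end s3, accepted
w2:
  start at s0
  read 'L': s0 → s0
  read 'L': s0 → s0
  read 'R': s0 → s1
  read 'R': s1 → s4
  read 'L': s4 → s3
  read 'L': s3 → s0
  read 'L': s0 → s0
  read 'L': s0 → s0
  read 'L': s0 → s0
  read 'L': s0 → s0
  read 'R': s0 → s1
  read 'L': s1 → s3
  end s3, accepted
w3:
  start at s0
  read 'R': s0 → s1
  read 'R': s1 → s4
  read 'R': s4 → s2
  read 'R': s2 → s0
  read 'R': s0 → s1
  read 'L': s1 → s3
  read 'R': s3 → s2
  read 'L': s2 → s1
  read 'R': s1 → s4
  read 'R': s4 → s2
  read 'L': s2 → s1
  read 'L': s1 → s3
  read 'L': s3 → s0
  read 'R': s0 → s1
  read 'R': s1 → s4
  read 'R': s4 → s2
  end s2, accepted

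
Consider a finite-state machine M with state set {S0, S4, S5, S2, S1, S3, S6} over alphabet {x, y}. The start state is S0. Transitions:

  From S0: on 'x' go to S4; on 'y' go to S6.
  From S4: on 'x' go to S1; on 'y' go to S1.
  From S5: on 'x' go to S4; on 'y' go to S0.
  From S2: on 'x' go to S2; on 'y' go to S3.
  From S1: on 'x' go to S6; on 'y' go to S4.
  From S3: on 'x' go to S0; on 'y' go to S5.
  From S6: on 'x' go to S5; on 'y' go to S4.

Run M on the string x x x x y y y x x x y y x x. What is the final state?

S0 → S4 → S1 → S6 → S5 → S0 → S6 → S4 → S1 → S6 → S5 → S0 → S6 → S5 → S4

S4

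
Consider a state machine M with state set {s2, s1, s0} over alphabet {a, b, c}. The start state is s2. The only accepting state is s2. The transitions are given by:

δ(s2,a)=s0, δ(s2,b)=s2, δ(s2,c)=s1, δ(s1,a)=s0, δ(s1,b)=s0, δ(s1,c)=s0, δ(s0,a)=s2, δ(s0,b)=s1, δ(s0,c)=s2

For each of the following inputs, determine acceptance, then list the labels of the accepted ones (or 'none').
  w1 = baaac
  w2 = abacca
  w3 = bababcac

w1:
  start at s2
  read 'b': s2 → s2
  read 'a': s2 → s0
  read 'a': s0 → s2
  read 'a': s2 → s0
  read 'c': s0 → s2
  end s2, accepted
w2:
  start at s2
  read 'a': s2 → s0
  read 'b': s0 → s1
  read 'a': s1 → s0
  read 'c': s0 → s2
  read 'c': s2 → s1
  read 'a': s1 → s0
  end s0, rejected
w3:
  start at s2
  read 'b': s2 → s2
  read 'a': s2 → s0
  read 'b': s0 → s1
  read 'a': s1 → s0
  read 'b': s0 → s1
  read 'c': s1 → s0
  read 'a': s0 → s2
  read 'c': s2 → s1
  end s1, rejected

w1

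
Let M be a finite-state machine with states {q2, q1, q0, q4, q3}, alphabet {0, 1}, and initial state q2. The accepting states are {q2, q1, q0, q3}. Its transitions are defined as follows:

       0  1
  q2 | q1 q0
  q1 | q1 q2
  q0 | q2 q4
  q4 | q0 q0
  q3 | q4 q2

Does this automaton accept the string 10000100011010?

Trace: q2 -1-> q0 -0-> q2 -0-> q1 -0-> q1 -0-> q1 -1-> q2 -0-> q1 -0-> q1 -0-> q1 -1-> q2 -1-> q0 -0-> q2 -1-> q0 -0-> q2
End state q2 is accepting.

Yes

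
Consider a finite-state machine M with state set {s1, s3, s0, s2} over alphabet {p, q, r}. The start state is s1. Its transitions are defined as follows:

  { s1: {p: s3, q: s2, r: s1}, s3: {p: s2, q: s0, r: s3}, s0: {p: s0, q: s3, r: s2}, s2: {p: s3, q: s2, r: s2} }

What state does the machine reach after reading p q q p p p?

s2

Trace: s1 -p-> s3 -q-> s0 -q-> s3 -p-> s2 -p-> s3 -p-> s2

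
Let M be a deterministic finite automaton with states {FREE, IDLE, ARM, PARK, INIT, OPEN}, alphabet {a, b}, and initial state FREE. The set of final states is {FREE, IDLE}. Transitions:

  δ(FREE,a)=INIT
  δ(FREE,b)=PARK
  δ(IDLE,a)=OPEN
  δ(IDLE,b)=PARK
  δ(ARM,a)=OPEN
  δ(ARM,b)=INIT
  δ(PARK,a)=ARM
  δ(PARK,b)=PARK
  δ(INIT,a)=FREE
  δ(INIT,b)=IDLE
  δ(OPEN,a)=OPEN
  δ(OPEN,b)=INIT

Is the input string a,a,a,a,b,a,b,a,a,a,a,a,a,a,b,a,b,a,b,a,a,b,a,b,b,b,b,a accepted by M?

Trace: FREE -a-> INIT -a-> FREE -a-> INIT -a-> FREE -b-> PARK -a-> ARM -b-> INIT -a-> FREE -a-> INIT -a-> FREE -a-> INIT -a-> FREE -a-> INIT -a-> FREE -b-> PARK -a-> ARM -b-> INIT -a-> FREE -b-> PARK -a-> ARM -a-> OPEN -b-> INIT -a-> FREE -b-> PARK -b-> PARK -b-> PARK -b-> PARK -a-> ARM
End state ARM is not accepting.

No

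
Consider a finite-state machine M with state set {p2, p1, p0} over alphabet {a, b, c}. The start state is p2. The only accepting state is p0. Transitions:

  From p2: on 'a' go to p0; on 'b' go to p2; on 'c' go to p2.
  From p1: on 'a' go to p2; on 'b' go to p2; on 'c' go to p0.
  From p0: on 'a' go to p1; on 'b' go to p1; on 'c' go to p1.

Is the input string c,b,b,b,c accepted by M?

Trace: p2 -c-> p2 -b-> p2 -b-> p2 -b-> p2 -c-> p2
End state p2 is not accepting.

No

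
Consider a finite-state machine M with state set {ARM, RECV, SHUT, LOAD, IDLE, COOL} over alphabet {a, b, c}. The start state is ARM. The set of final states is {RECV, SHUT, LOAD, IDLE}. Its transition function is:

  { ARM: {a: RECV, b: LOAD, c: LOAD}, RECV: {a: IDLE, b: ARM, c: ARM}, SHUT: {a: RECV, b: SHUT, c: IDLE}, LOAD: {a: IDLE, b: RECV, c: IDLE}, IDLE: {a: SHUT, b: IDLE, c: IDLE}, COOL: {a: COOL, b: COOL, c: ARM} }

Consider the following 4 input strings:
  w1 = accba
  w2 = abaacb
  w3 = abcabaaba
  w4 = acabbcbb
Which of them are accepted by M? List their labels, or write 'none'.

w1: ARM → RECV → ARM → LOAD → RECV → IDLE  → end IDLE, accepted
w2: ARM → RECV → ARM → RECV → IDLE → IDLE → IDLE  → end IDLE, accepted
w3: ARM → RECV → ARM → LOAD → IDLE → IDLE → SHUT → RECV → ARM → RECV  → end RECV, accepted
w4: ARM → RECV → ARM → RECV → ARM → LOAD → IDLE → IDLE → IDLE  → end IDLE, accepted

w1, w2, w3, w4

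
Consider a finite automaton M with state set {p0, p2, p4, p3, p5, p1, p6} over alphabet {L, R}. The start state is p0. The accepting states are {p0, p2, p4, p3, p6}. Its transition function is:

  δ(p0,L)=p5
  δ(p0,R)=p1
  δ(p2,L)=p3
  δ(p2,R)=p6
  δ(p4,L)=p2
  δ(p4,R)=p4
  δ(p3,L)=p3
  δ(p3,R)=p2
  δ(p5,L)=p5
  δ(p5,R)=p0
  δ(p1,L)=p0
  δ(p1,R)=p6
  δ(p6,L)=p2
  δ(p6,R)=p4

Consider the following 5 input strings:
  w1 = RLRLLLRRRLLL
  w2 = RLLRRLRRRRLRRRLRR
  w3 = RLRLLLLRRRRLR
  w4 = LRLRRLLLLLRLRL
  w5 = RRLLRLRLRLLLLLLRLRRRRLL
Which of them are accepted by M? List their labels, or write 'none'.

w1: p0 → p1 → p0 → p1 → p0 → p5 → p5 → p0 → p1 → p6 → p2 → p3 → p3  → end p3, accepted
w2: p0 → p1 → p0 → p5 → p0 → p1 → p0 → p1 → p6 → p4 → p4 → p2 → p6 → p4 → p4 → p2 → p6 → p4  → end p4, accepted
w3: p0 → p1 → p0 → p1 → p0 → p5 → p5 → p5 → p0 → p1 → p6 → p4 → p2 → p6  → end p6, accepted
w4: p0 → p5 → p0 → p5 → p0 → p1 → p0 → p5 → p5 → p5 → p5 → p0 → p5 → p0 → p5  → end p5, rejected
w5: p0 → p1 → p6 → p2 → p3 → p2 → p3 → p2 → p3 → p2 → p3 → p3 → p3 → p3 → p3 → p3 → p2 → p3 → p2 → p6 → p4 → p4 → p2 → p3  → end p3, accepted

w1, w2, w3, w5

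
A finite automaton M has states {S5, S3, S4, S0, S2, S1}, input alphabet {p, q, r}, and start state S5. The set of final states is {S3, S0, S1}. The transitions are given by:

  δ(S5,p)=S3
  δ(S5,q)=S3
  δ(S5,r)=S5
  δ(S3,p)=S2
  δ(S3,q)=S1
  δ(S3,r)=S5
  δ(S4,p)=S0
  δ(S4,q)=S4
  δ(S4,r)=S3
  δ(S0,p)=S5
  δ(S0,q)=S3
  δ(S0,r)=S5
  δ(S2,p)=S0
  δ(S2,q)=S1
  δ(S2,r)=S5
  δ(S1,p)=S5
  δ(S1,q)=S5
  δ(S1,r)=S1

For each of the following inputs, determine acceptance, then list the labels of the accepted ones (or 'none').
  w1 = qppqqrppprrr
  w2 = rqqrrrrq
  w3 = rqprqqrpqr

none

w1: S5 → S3 → S2 → S0 → S3 → S1 → S1 → S5 → S3 → S2 → S5 → S5 → S5  → end S5, rejected
w2: S5 → S5 → S3 → S1 → S1 → S1 → S1 → S1 → S5  → end S5, rejected
w3: S5 → S5 → S3 → S2 → S5 → S3 → S1 → S1 → S5 → S3 → S5  → end S5, rejected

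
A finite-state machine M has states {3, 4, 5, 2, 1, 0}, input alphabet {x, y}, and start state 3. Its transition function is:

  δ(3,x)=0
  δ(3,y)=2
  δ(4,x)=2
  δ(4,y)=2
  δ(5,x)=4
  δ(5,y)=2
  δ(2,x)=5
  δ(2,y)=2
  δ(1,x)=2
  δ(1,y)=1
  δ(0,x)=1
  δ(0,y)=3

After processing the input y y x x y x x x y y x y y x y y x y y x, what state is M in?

start at 3
read 'y': 3 → 2
read 'y': 2 → 2
read 'x': 2 → 5
read 'x': 5 → 4
read 'y': 4 → 2
read 'x': 2 → 5
read 'x': 5 → 4
read 'x': 4 → 2
read 'y': 2 → 2
read 'y': 2 → 2
read 'x': 2 → 5
read 'y': 5 → 2
read 'y': 2 → 2
read 'x': 2 → 5
read 'y': 5 → 2
read 'y': 2 → 2
read 'x': 2 → 5
read 'y': 5 → 2
read 'y': 2 → 2
read 'x': 2 → 5

5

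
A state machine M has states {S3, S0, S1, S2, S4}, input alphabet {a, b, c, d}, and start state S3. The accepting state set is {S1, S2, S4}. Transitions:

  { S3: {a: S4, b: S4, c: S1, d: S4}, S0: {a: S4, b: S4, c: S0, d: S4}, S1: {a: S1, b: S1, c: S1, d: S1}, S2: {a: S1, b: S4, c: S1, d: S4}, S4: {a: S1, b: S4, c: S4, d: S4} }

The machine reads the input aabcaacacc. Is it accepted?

S3 → S4 → S1 → S1 → S1 → S1 → S1 → S1 → S1 → S1 → S1
End state S1 is accepting.

Yes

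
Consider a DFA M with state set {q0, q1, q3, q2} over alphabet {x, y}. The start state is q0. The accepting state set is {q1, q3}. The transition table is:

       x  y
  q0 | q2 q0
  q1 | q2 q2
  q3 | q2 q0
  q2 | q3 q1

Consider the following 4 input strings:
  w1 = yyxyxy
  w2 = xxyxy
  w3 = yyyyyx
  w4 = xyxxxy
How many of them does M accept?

3

w1: Trace: q0 -y-> q0 -y-> q0 -x-> q2 -y-> q1 -x-> q2 -y-> q1  → end q1, accepted
w2: Trace: q0 -x-> q2 -x-> q3 -y-> q0 -x-> q2 -y-> q1  → end q1, accepted
w3: Trace: q0 -y-> q0 -y-> q0 -y-> q0 -y-> q0 -y-> q0 -x-> q2  → end q2, rejected
w4: Trace: q0 -x-> q2 -y-> q1 -x-> q2 -x-> q3 -x-> q2 -y-> q1  → end q1, accepted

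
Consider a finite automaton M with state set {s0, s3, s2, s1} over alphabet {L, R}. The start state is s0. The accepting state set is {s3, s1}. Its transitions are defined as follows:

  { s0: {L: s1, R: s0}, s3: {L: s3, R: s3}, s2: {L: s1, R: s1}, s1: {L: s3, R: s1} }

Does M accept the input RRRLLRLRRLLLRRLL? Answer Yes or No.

Yes

s0 → s0 → s0 → s0 → s1 → s3 → s3 → s3 → s3 → s3 → s3 → s3 → s3 → s3 → s3 → s3 → s3
End state s3 is accepting.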